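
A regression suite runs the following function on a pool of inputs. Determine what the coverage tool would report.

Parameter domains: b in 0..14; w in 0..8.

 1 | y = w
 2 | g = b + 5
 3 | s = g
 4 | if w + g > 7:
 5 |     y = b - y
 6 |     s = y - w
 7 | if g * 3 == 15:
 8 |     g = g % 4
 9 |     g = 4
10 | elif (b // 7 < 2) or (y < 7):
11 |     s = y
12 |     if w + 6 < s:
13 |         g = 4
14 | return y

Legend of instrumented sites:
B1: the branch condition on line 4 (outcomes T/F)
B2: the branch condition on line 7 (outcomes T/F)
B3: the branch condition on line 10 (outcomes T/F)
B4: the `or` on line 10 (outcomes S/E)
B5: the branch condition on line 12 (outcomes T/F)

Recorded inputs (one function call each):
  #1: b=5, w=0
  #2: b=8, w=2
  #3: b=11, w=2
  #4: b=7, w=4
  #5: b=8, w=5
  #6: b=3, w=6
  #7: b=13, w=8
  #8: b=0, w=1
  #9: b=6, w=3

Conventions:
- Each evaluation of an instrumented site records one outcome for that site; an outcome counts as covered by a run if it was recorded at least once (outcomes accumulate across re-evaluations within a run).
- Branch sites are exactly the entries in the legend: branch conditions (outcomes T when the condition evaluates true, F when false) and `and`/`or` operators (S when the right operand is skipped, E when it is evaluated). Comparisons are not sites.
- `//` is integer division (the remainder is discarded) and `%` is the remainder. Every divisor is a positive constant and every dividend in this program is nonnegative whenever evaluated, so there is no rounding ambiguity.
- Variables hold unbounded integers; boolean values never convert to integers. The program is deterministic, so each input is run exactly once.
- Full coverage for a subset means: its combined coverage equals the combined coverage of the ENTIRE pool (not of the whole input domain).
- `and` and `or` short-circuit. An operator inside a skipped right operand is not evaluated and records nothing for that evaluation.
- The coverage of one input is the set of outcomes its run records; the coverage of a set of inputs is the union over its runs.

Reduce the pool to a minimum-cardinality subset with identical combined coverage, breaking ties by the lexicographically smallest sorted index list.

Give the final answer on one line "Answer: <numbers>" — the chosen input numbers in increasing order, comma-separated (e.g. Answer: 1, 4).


input #1, b=5, w=0: events B1->T, B2->F, B4->S, B3->T, B5->F; outcomes B1=T, B2=F, B3=T, B4=S, B5=F
input #2, b=8, w=2: events B1->T, B2->F, B4->S, B3->T, B5->F; outcomes B1=T, B2=F, B3=T, B4=S, B5=F
input #3, b=11, w=2: events B1->T, B2->F, B4->S, B3->T, B5->T; outcomes B1=T, B2=F, B3=T, B4=S, B5=T
input #4, b=7, w=4: events B1->T, B2->F, B4->S, B3->T, B5->F; outcomes B1=T, B2=F, B3=T, B4=S, B5=F
input #5, b=8, w=5: events B1->T, B2->F, B4->S, B3->T, B5->F; outcomes B1=T, B2=F, B3=T, B4=S, B5=F
input #6, b=3, w=6: events B1->T, B2->F, B4->S, B3->T, B5->F; outcomes B1=T, B2=F, B3=T, B4=S, B5=F
input #7, b=13, w=8: events B1->T, B2->F, B4->S, B3->T, B5->F; outcomes B1=T, B2=F, B3=T, B4=S, B5=F
input #8, b=0, w=1: events B1->F, B2->T; outcomes B1=F, B2=T
input #9, b=6, w=3: events B1->T, B2->F, B4->S, B3->T, B5->F; outcomes B1=T, B2=F, B3=T, B4=S, B5=F
pool-wide coverage (8 outcomes): B1=T, B1=F, B2=T, B2=F, B3=T, B4=S, B5=T, B5=F
checked all size-1 subsets: none covers 8 outcomes (max 5/8)
checked all size-2 subsets: none covers 8 outcomes (max 7/8)
at size 3, {1, 3, 8} reaches all 8 outcomes; every lexicographically earlier size-3 subset fails
Answer: 1, 3, 8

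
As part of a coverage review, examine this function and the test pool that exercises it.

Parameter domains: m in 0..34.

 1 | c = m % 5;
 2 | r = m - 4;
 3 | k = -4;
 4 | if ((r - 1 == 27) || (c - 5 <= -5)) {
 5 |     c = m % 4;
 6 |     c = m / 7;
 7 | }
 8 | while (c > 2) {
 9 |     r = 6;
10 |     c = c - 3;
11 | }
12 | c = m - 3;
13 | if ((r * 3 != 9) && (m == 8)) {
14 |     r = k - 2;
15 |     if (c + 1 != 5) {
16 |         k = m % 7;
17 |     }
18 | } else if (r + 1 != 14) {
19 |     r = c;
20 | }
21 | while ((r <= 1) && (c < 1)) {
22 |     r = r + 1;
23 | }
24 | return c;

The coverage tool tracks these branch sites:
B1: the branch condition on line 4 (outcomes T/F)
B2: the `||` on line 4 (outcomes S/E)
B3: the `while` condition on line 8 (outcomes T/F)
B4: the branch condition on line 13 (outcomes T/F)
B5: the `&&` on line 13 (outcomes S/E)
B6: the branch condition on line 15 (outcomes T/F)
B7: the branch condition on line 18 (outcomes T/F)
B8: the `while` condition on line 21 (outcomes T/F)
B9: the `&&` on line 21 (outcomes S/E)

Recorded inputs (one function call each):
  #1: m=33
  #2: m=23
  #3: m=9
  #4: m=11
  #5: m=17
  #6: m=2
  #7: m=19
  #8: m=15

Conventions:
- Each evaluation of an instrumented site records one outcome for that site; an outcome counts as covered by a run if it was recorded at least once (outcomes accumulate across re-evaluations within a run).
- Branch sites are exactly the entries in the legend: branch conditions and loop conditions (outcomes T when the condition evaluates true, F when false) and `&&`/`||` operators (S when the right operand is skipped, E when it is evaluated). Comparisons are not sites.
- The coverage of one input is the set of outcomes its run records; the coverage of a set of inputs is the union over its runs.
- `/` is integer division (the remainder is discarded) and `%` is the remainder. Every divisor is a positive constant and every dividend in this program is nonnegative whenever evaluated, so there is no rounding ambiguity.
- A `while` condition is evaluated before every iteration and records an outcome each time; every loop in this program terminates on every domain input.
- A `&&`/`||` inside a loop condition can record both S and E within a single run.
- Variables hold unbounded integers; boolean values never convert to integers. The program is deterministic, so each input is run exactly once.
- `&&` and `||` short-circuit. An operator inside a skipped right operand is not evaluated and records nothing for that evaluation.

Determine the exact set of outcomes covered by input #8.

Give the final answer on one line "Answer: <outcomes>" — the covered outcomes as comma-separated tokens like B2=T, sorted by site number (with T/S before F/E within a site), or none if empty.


Tracing the run of input #8 (m=15):
  B2->E, B1->T, B3->F, B5->E, B4->F, B7->T, B9->S, B8->F
collecting distinct outcomes: B1=T, B2=E, B3=F, B4=F, B5=E, B7=T, B8=F, B9=S
Answer: B1=T, B2=E, B3=F, B4=F, B5=E, B7=T, B8=F, B9=S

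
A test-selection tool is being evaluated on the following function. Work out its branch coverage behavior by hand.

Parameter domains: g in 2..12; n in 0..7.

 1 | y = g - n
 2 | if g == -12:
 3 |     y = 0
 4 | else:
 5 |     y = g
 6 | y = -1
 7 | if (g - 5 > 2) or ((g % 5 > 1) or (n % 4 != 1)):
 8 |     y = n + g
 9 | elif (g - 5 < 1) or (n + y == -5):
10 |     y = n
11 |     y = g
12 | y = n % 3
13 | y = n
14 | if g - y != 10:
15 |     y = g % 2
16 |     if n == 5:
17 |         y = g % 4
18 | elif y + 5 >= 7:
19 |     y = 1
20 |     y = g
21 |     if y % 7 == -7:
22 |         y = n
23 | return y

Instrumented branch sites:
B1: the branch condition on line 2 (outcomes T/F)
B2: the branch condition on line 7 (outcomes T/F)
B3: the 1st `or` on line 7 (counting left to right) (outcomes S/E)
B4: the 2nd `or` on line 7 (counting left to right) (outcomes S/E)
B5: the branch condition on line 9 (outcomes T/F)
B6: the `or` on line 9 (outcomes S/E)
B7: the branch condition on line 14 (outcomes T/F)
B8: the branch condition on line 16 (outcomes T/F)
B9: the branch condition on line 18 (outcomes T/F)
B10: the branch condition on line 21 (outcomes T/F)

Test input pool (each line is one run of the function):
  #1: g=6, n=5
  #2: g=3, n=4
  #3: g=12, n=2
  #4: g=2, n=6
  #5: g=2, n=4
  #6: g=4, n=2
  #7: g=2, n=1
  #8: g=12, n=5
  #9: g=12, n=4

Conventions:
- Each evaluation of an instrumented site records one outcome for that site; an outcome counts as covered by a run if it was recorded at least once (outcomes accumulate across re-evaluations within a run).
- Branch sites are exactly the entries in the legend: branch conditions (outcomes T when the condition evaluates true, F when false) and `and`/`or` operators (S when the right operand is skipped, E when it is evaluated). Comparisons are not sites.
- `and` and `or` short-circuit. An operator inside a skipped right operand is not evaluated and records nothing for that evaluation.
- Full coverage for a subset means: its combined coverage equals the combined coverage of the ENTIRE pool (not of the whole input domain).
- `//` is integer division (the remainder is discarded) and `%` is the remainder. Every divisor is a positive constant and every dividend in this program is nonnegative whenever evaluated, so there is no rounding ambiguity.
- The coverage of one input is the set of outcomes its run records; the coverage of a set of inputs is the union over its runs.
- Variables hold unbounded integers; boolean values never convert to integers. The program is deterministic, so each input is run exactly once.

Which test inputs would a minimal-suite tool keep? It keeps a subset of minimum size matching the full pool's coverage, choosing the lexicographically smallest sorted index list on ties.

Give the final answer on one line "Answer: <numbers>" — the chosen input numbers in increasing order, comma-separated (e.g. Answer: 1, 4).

test 1 (g=6, n=5) fires B1->F, B3->E, B4->E, B2->F, B6->E, B5->F, B7->T, B8->T; hits B1=F, B2=F, B3=E, B4=E, B5=F, B6=E, B7=T, B8=T
test 2 (g=3, n=4) fires B1->F, B3->E, B4->S, B2->T, B7->T, B8->F; hits B1=F, B2=T, B3=E, B4=S, B7=T, B8=F
test 3 (g=12, n=2) fires B1->F, B3->S, B2->T, B7->F, B9->T, B10->F; hits B1=F, B2=T, B3=S, B7=F, B9=T, B10=F
test 4 (g=2, n=6) fires B1->F, B3->E, B4->S, B2->T, B7->T, B8->F; hits B1=F, B2=T, B3=E, B4=S, B7=T, B8=F
test 5 (g=2, n=4) fires B1->F, B3->E, B4->S, B2->T, B7->T, B8->F; hits B1=F, B2=T, B3=E, B4=S, B7=T, B8=F
test 6 (g=4, n=2) fires B1->F, B3->E, B4->S, B2->T, B7->T, B8->F; hits B1=F, B2=T, B3=E, B4=S, B7=T, B8=F
test 7 (g=2, n=1) fires B1->F, B3->E, B4->S, B2->T, B7->T, B8->F; hits B1=F, B2=T, B3=E, B4=S, B7=T, B8=F
test 8 (g=12, n=5) fires B1->F, B3->S, B2->T, B7->T, B8->T; hits B1=F, B2=T, B3=S, B7=T, B8=T
test 9 (g=12, n=4) fires B1->F, B3->S, B2->T, B7->T, B8->F; hits B1=F, B2=T, B3=S, B7=T, B8=F
together the pool reaches 15 outcomes: B1=F, B2=T, B2=F, B3=S, B3=E, B4=S, B4=E, B5=F, B6=E, B7=T, B7=F, B8=T, B8=F, B9=T, B10=F
checked all size-1 subsets: none covers 15 outcomes (max 8/15)
checked all size-2 subsets: none covers 15 outcomes (max 13/15)
inputs {1, 2, 3} (size 3) cover everything; no size-3 subset with a lexicographically smaller index list covers all 15

Answer: 1, 2, 3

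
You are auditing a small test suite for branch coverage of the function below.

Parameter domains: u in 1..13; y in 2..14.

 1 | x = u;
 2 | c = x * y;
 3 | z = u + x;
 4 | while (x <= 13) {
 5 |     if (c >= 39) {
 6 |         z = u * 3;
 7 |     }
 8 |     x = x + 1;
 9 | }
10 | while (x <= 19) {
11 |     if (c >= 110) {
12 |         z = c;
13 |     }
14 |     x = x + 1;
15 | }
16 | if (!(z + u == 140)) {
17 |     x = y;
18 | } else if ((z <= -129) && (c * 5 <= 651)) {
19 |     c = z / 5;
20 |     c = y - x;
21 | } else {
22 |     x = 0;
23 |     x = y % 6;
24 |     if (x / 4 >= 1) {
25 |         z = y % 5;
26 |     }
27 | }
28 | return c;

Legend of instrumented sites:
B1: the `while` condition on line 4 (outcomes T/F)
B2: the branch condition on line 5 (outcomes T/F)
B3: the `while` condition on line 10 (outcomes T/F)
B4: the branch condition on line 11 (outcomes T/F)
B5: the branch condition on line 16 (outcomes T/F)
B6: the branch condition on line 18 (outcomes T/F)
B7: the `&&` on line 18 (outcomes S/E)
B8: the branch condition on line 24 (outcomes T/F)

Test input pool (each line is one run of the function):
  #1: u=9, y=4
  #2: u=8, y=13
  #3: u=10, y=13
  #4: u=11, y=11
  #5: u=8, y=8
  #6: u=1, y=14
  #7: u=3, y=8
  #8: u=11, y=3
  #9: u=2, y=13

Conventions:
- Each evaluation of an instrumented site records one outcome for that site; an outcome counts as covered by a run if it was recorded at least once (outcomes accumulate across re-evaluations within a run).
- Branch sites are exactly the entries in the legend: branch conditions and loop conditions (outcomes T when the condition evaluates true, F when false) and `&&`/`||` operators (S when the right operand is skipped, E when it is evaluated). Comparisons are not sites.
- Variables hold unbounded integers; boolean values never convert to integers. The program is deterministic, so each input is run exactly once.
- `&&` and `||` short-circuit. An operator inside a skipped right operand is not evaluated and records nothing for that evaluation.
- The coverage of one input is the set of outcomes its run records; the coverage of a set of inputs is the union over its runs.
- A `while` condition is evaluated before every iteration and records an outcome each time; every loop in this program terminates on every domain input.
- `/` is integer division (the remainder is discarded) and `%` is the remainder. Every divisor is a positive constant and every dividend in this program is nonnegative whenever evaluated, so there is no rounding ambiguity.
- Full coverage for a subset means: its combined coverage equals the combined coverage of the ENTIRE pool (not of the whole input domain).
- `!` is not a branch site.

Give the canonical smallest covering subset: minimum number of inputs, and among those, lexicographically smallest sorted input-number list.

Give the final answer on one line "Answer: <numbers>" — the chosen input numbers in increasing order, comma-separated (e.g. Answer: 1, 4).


input #1 (u=9, y=4): covers B1=T, B1=F, B2=F, B3=T, B3=F, B4=F, B5=T
input #2 (u=8, y=13): covers B1=T, B1=F, B2=T, B3=T, B3=F, B4=F, B5=T
input #3 (u=10, y=13): covers B1=T, B1=F, B2=T, B3=T, B3=F, B4=T, B5=F, B6=F, B7=S, B8=F
input #4 (u=11, y=11): covers B1=T, B1=F, B2=T, B3=T, B3=F, B4=T, B5=T
input #5 (u=8, y=8): covers B1=T, B1=F, B2=T, B3=T, B3=F, B4=F, B5=T
input #6 (u=1, y=14): covers B1=T, B1=F, B2=F, B3=T, B3=F, B4=F, B5=T
input #7 (u=3, y=8): covers B1=T, B1=F, B2=F, B3=T, B3=F, B4=F, B5=T
input #8 (u=11, y=3): covers B1=T, B1=F, B2=F, B3=T, B3=F, B4=F, B5=T
input #9 (u=2, y=13): covers B1=T, B1=F, B2=F, B3=T, B3=F, B4=F, B5=T
pool-wide coverage (13 outcomes): B1=T, B1=F, B2=T, B2=F, B3=T, B3=F, B4=T, B4=F, B5=T, B5=F, B6=F, B7=S, B8=F
no size-1 subset reaches all 13 outcomes (best union: 10/13)
at size 2, {1, 3} reaches all 13 outcomes; every lexicographically earlier size-2 subset fails
Answer: 1, 3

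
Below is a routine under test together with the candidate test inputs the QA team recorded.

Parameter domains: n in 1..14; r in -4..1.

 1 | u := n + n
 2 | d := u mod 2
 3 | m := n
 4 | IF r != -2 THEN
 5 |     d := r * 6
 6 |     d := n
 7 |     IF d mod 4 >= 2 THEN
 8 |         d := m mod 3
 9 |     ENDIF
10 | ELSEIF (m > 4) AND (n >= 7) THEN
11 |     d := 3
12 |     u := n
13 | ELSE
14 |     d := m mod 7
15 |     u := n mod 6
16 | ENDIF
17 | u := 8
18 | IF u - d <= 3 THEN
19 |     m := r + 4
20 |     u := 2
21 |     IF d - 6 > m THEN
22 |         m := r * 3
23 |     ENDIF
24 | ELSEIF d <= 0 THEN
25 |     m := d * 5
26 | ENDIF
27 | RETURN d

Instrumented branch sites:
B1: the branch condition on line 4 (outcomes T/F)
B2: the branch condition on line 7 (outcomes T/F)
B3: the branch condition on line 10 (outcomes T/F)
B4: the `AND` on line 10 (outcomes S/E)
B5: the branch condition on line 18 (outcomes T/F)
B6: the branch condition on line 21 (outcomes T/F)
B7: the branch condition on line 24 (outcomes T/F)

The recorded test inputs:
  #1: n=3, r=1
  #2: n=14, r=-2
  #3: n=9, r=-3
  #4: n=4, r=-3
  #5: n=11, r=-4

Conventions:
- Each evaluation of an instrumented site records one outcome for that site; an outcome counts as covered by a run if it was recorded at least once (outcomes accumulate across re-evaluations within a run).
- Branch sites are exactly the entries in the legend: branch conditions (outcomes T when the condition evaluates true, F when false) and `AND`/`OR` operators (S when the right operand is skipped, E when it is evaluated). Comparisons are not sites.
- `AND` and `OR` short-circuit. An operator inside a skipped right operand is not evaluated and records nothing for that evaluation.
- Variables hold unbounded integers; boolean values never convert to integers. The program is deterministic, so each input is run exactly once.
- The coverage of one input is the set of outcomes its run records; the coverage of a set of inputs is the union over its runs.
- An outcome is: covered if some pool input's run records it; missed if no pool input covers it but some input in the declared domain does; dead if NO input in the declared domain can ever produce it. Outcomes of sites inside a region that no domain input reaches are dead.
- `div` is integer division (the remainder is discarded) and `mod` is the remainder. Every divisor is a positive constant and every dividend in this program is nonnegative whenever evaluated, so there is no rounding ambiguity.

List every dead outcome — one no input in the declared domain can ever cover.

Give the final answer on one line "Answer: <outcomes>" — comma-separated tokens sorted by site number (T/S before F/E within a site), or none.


checking every outcome against all 84 domain inputs:
  reachable outcomes have witnesses, e.g. B1=T (e.g. n=1, r=-4), B1=F (e.g. n=1, r=-2), B2=T (e.g. n=2, r=-4), B2=F (e.g. n=1, r=-4)
Answer: none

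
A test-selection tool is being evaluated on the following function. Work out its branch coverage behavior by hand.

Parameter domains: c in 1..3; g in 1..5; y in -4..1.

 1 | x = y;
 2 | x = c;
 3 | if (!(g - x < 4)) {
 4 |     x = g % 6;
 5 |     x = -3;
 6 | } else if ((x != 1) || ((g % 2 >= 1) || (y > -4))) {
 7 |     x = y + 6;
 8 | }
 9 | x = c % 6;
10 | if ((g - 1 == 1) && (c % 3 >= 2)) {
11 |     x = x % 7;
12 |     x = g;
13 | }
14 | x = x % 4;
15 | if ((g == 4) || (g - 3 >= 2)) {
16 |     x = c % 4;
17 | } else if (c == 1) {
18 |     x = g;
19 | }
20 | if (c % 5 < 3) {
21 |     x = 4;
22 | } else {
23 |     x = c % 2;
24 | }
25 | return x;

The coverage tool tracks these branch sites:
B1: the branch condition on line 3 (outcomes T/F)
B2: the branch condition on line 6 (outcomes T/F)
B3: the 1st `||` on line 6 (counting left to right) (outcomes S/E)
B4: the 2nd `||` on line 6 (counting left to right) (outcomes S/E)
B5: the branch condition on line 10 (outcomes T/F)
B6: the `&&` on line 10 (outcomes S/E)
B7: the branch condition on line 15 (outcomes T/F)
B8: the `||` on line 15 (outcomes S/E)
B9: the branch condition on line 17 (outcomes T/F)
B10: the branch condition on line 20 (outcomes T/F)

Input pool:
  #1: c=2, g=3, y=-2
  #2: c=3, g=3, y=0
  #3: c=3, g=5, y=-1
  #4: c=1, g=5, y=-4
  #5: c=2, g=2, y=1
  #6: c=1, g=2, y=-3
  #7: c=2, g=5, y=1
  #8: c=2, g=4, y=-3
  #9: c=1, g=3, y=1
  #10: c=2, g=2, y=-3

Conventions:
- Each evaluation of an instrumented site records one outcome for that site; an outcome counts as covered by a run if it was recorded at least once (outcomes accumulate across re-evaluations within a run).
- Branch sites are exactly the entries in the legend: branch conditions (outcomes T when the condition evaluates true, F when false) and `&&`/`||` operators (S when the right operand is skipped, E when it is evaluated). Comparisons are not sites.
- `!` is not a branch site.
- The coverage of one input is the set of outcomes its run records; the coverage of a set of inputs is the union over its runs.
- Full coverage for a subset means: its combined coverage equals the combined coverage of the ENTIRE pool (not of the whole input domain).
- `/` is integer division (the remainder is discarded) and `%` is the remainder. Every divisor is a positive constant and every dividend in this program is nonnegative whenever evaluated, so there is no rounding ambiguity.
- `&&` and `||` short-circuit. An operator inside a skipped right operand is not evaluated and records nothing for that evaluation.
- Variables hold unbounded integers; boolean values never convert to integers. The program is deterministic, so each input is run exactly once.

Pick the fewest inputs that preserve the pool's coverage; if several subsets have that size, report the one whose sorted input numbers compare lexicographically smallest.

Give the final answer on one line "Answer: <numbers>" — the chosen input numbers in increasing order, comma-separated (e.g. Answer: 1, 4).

run #1 (c=2, g=3, y=-2) runs B1->F, B3->S, B2->T, B6->S, B5->F, B8->E, B7->F, B9->F, B10->T; records B1=F, B2=T, B3=S, B5=F, B6=S, B7=F, B8=E, B9=F, B10=T
run #2 (c=3, g=3, y=0) runs B1->F, B3->S, B2->T, B6->S, B5->F, B8->E, B7->F, B9->F, B10->F; records B1=F, B2=T, B3=S, B5=F, B6=S, B7=F, B8=E, B9=F, B10=F
run #3 (c=3, g=5, y=-1) runs B1->F, B3->S, B2->T, B6->S, B5->F, B8->E, B7->T, B10->F; records B1=F, B2=T, B3=S, B5=F, B6=S, B7=T, B8=E, B10=F
run #4 (c=1, g=5, y=-4) runs B1->T, B6->S, B5->F, B8->E, B7->T, B10->T; records B1=T, B5=F, B6=S, B7=T, B8=E, B10=T
run #5 (c=2, g=2, y=1) runs B1->F, B3->S, B2->T, B6->E, B5->T, B8->E, B7->F, B9->F, B10->T; records B1=F, B2=T, B3=S, B5=T, B6=E, B7=F, B8=E, B9=F, B10=T
run #6 (c=1, g=2, y=-3) runs B1->F, B3->E, B4->E, B2->T, B6->E, B5->F, B8->E, B7->F, B9->T, B10->T; records B1=F, B2=T, B3=E, B4=E, B5=F, B6=E, B7=F, B8=E, B9=T, B10=T
run #7 (c=2, g=5, y=1) runs B1->F, B3->S, B2->T, B6->S, B5->F, B8->E, B7->T, B10->T; records B1=F, B2=T, B3=S, B5=F, B6=S, B7=T, B8=E, B10=T
run #8 (c=2, g=4, y=-3) runs B1->F, B3->S, B2->T, B6->S, B5->F, B8->S, B7->T, B10->T; records B1=F, B2=T, B3=S, B5=F, B6=S, B7=T, B8=S, B10=T
run #9 (c=1, g=3, y=1) runs B1->F, B3->E, B4->S, B2->T, B6->S, B5->F, B8->E, B7->F, B9->T, B10->T; records B1=F, B2=T, B3=E, B4=S, B5=F, B6=S, B7=F, B8=E, B9=T, B10=T
run #10 (c=2, g=2, y=-3) runs B1->F, B3->S, B2->T, B6->E, B5->T, B8->E, B7->F, B9->F, B10->T; records B1=F, B2=T, B3=S, B5=T, B6=E, B7=F, B8=E, B9=F, B10=T
union over all inputs: B1=T, B1=F, B2=T, B3=S, B3=E, B4=S, B4=E, B5=T, B5=F, B6=S, B6=E, B7=T, B7=F, B8=S, B8=E, B9=T, B9=F, B10=T, B10=F (19 outcomes)
size 1 is not enough: best union over all size-1 subsets is 10/19
size 2 is not enough: best union over all size-2 subsets is 14/19
size 3 is not enough: best union over all size-3 subsets is 16/19
size 4 is not enough: best union over all size-4 subsets is 17/19
size 5 is not enough: best union over all size-5 subsets is 18/19
size 6: inputs {2, 4, 5, 6, 8, 9} cover all 19 outcomes, and no lexicographically smaller subset of this size does

Answer: 2, 4, 5, 6, 8, 9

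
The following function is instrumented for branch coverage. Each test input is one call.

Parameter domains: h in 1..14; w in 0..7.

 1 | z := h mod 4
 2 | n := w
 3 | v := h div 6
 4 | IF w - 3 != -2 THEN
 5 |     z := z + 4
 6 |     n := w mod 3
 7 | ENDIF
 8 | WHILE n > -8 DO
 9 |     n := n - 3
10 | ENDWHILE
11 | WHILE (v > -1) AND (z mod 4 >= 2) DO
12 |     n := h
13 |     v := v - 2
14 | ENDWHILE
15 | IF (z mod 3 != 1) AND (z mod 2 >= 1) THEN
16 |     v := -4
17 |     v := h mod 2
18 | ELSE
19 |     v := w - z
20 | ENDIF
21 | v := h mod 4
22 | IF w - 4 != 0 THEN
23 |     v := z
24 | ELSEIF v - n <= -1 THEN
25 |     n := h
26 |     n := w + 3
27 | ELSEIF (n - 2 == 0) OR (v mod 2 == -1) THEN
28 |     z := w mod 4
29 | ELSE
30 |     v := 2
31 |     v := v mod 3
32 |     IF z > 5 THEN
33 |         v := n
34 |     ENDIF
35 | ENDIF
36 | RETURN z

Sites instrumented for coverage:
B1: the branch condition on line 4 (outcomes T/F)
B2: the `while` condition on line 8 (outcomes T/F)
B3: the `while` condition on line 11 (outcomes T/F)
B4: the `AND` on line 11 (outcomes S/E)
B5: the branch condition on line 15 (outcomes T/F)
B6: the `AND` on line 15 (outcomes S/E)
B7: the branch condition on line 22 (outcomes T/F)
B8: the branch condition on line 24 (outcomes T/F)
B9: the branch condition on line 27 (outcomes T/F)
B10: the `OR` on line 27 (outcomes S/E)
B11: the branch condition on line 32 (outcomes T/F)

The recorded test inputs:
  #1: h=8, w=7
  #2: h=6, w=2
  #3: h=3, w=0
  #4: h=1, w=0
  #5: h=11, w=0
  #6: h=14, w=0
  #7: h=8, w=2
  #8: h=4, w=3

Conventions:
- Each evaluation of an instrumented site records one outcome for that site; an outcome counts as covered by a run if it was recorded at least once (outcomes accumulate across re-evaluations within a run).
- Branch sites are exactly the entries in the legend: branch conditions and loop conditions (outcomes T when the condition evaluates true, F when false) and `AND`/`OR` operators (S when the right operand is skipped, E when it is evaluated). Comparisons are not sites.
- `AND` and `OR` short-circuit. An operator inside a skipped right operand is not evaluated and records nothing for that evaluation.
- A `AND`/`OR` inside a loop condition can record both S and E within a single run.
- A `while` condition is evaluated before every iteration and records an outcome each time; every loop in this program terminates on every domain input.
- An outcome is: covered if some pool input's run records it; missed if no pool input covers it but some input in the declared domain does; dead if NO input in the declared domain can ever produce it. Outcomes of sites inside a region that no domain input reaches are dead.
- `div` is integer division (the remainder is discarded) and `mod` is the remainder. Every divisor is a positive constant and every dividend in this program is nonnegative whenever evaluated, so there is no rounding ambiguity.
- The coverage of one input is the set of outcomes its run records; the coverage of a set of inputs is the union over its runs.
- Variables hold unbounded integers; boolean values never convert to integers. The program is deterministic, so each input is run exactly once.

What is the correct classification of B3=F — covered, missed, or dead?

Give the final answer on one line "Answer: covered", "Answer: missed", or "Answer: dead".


B3=F is recorded by pool input(s) 1, 2, 3, 4, 5, 6, 7, 8 -> covered
Answer: covered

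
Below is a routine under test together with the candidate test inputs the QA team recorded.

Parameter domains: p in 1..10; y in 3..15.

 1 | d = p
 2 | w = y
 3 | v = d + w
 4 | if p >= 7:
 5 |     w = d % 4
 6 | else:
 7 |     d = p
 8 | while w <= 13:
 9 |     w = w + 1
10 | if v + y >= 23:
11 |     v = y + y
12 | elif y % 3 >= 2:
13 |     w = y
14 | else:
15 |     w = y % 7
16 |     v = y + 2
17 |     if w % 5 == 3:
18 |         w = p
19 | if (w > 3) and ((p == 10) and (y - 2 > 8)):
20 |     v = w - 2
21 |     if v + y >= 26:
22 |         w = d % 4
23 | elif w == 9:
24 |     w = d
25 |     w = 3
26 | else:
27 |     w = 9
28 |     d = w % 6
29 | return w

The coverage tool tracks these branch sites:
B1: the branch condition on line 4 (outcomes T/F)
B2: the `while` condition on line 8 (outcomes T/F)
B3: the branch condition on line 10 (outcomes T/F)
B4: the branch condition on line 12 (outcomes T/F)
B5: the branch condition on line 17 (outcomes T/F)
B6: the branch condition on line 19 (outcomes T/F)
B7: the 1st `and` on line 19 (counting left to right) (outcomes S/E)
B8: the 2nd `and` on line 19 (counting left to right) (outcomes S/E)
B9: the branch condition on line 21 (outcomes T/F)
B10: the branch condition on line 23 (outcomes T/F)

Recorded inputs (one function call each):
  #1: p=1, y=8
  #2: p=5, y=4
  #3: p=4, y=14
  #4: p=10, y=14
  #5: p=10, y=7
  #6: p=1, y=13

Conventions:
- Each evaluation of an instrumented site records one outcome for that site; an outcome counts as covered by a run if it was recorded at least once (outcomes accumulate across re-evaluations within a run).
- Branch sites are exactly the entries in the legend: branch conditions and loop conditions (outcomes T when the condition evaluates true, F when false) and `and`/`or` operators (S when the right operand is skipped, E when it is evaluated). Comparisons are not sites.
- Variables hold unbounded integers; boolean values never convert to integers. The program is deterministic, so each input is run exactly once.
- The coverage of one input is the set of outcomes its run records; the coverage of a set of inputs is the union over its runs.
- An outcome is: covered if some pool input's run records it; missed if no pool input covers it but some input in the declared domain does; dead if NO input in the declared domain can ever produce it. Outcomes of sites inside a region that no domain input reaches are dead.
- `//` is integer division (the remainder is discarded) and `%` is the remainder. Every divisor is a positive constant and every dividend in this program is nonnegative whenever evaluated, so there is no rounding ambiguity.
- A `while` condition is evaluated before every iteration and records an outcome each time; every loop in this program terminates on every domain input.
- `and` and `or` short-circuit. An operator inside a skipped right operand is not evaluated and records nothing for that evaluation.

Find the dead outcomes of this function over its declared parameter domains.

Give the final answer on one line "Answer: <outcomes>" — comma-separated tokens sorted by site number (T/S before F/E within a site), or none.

running all 130 domain inputs and tallying outcomes:
  reachable outcomes have witnesses, e.g. B1=T (e.g. p=7, y=3), B1=F (e.g. p=1, y=3), B2=T (e.g. p=1, y=3), B2=F (e.g. p=1, y=3)

Answer: none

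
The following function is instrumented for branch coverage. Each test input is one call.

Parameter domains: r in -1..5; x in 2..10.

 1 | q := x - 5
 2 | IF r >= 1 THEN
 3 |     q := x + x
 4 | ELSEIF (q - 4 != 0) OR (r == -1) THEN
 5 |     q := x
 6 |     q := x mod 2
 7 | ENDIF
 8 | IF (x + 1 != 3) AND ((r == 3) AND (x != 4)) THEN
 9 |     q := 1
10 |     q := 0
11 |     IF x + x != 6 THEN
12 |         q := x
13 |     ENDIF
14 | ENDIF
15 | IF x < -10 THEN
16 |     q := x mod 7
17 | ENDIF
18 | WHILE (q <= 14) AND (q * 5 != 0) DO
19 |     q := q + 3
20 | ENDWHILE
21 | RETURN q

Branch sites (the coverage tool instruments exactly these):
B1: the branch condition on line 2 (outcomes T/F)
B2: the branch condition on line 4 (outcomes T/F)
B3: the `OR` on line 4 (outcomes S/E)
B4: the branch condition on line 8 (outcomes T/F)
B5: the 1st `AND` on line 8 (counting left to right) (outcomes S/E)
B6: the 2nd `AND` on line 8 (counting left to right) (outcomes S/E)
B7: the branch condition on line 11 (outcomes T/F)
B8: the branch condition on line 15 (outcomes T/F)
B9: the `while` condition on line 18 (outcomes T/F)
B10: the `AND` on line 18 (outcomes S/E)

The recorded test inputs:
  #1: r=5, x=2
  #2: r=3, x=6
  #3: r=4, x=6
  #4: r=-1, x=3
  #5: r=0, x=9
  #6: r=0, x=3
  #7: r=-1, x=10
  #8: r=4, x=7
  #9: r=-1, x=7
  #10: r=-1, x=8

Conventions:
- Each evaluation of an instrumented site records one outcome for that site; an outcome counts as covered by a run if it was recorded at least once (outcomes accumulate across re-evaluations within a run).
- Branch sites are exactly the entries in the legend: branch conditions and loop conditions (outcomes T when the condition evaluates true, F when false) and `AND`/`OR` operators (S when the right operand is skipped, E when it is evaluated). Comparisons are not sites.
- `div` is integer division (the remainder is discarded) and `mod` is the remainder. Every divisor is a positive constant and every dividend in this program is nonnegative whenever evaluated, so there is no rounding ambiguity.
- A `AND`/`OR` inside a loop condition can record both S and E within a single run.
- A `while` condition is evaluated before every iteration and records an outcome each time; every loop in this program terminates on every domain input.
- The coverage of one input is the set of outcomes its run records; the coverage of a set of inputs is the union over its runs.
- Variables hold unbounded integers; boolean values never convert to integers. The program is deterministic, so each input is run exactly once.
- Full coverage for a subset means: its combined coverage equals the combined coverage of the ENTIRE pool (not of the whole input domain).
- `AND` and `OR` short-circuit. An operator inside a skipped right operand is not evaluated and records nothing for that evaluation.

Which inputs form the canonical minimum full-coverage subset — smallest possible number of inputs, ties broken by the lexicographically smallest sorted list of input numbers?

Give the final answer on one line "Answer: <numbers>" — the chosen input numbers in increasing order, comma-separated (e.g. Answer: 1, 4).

test 1 (r=5, x=2) fires B1->T, B5->S, B4->F, B8->F, B10->E, B9->T, B10->E, B9->T, B10->E, B9->T, B10->E, B9->T, B10->S, B9->F; hits B1=T, B4=F, B5=S, B8=F, B9=T, B9=F, B10=S, B10=E
test 2 (r=3, x=6) fires B1->T, B5->E, B6->E, B4->T, B7->T, B8->F, B10->E, B9->T, B10->E, B9->T, B10->E, B9->T, B10->S, B9->F; hits B1=T, B4=T, B5=E, B6=E, B7=T, B8=F, B9=T, B9=F, B10=S, B10=E
test 3 (r=4, x=6) fires B1->T, B5->E, B6->S, B4->F, B8->F, B10->E, B9->T, B10->S, B9->F; hits B1=T, B4=F, B5=E, B6=S, B8=F, B9=T, B9=F, B10=S, B10=E
test 4 (r=-1, x=3) fires B1->F, B3->S, B2->T, B5->E, B6->S, B4->F, B8->F, B10->E, B9->T, B10->E, B9->T, B10->E, B9->T, B10->E, ...; hits B1=F, B2=T, B3=S, B4=F, B5=E, B6=S, B8=F, B9=T, B9=F, B10=S, B10=E
test 5 (r=0, x=9) fires B1->F, B3->E, B2->F, B5->E, B6->S, B4->F, B8->F, B10->E, B9->T, B10->E, B9->T, B10->E, B9->T, B10->E, ...; hits B1=F, B2=F, B3=E, B4=F, B5=E, B6=S, B8=F, B9=T, B9=F, B10=S, B10=E
test 6 (r=0, x=3) fires B1->F, B3->S, B2->T, B5->E, B6->S, B4->F, B8->F, B10->E, B9->T, B10->E, B9->T, B10->E, B9->T, B10->E, ...; hits B1=F, B2=T, B3=S, B4=F, B5=E, B6=S, B8=F, B9=T, B9=F, B10=S, B10=E
test 7 (r=-1, x=10) fires B1->F, B3->S, B2->T, B5->E, B6->S, B4->F, B8->F, B10->E, B9->F; hits B1=F, B2=T, B3=S, B4=F, B5=E, B6=S, B8=F, B9=F, B10=E
test 8 (r=4, x=7) fires B1->T, B5->E, B6->S, B4->F, B8->F, B10->E, B9->T, B10->S, B9->F; hits B1=T, B4=F, B5=E, B6=S, B8=F, B9=T, B9=F, B10=S, B10=E
test 9 (r=-1, x=7) fires B1->F, B3->S, B2->T, B5->E, B6->S, B4->F, B8->F, B10->E, B9->T, B10->E, B9->T, B10->E, B9->T, B10->E, ...; hits B1=F, B2=T, B3=S, B4=F, B5=E, B6=S, B8=F, B9=T, B9=F, B10=S, B10=E
test 10 (r=-1, x=8) fires B1->F, B3->S, B2->T, B5->E, B6->S, B4->F, B8->F, B10->E, B9->F; hits B1=F, B2=T, B3=S, B4=F, B5=E, B6=S, B8=F, B9=F, B10=E
union over all inputs: B1=T, B1=F, B2=T, B2=F, B3=S, B3=E, B4=T, B4=F, B5=S, B5=E, B6=S, B6=E, B7=T, B8=F, B9=T, B9=F, B10=S, B10=E (18 outcomes)
checked all size-1 subsets: none covers 18 outcomes (max 11/18)
checked all size-2 subsets: none covers 18 outcomes (max 15/18)
checked all size-3 subsets: none covers 18 outcomes (max 17/18)
size 4: inputs {1, 2, 4, 5} cover all 18 outcomes, and no lexicographically smaller subset of this size does

Answer: 1, 2, 4, 5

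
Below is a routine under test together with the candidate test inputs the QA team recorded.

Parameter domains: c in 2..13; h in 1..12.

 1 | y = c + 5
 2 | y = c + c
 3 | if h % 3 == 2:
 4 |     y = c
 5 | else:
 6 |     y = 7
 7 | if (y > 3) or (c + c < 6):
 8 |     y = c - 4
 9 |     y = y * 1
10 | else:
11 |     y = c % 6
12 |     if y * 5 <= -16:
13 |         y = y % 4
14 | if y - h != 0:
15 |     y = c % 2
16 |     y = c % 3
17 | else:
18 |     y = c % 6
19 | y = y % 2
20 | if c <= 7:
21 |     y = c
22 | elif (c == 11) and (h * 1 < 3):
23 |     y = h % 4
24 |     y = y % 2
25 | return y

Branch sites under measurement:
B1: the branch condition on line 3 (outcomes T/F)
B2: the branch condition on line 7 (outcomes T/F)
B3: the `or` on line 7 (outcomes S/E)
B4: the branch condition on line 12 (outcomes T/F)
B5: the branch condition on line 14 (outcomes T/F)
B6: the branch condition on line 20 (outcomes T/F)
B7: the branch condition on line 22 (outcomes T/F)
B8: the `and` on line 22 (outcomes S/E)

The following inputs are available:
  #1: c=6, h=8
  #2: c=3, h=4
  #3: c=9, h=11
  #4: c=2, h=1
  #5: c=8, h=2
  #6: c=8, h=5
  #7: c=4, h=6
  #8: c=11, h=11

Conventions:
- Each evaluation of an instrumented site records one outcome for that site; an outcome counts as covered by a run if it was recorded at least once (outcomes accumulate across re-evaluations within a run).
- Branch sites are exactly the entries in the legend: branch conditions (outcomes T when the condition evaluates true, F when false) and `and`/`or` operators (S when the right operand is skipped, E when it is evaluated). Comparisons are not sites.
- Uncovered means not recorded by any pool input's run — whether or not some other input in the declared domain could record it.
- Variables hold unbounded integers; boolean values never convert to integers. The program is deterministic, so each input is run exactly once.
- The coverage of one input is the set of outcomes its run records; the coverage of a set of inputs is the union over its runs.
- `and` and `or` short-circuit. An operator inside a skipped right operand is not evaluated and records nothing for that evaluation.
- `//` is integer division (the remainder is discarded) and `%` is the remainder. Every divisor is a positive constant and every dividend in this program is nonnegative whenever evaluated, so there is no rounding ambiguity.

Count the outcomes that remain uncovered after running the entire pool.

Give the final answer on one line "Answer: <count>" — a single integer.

input #1, c=6, h=8: events B1->T, B3->S, B2->T, B5->T, B6->T; outcomes B1=T, B2=T, B3=S, B5=T, B6=T
input #2, c=3, h=4: events B1->F, B3->S, B2->T, B5->T, B6->T; outcomes B1=F, B2=T, B3=S, B5=T, B6=T
input #3, c=9, h=11: events B1->T, B3->S, B2->T, B5->T, B6->F, B8->S, B7->F; outcomes B1=T, B2=T, B3=S, B5=T, B6=F, B7=F, B8=S
input #4, c=2, h=1: events B1->F, B3->S, B2->T, B5->T, B6->T; outcomes B1=F, B2=T, B3=S, B5=T, B6=T
input #5, c=8, h=2: events B1->T, B3->S, B2->T, B5->T, B6->F, B8->S, B7->F; outcomes B1=T, B2=T, B3=S, B5=T, B6=F, B7=F, B8=S
input #6, c=8, h=5: events B1->T, B3->S, B2->T, B5->T, B6->F, B8->S, B7->F; outcomes B1=T, B2=T, B3=S, B5=T, B6=F, B7=F, B8=S
input #7, c=4, h=6: events B1->F, B3->S, B2->T, B5->T, B6->T; outcomes B1=F, B2=T, B3=S, B5=T, B6=T
input #8, c=11, h=11: events B1->T, B3->S, B2->T, B5->T, B6->F, B8->E, B7->F; outcomes B1=T, B2=T, B3=S, B5=T, B6=F, B7=F, B8=E
union over the pool: B1=T, B1=F, B2=T, B3=S, B5=T, B6=T, B6=F, B7=F, B8=S, B8=E
uncovered (6 of 16): B2=F, B3=E, B4=T, B4=F, B5=F, B7=T

Answer: 6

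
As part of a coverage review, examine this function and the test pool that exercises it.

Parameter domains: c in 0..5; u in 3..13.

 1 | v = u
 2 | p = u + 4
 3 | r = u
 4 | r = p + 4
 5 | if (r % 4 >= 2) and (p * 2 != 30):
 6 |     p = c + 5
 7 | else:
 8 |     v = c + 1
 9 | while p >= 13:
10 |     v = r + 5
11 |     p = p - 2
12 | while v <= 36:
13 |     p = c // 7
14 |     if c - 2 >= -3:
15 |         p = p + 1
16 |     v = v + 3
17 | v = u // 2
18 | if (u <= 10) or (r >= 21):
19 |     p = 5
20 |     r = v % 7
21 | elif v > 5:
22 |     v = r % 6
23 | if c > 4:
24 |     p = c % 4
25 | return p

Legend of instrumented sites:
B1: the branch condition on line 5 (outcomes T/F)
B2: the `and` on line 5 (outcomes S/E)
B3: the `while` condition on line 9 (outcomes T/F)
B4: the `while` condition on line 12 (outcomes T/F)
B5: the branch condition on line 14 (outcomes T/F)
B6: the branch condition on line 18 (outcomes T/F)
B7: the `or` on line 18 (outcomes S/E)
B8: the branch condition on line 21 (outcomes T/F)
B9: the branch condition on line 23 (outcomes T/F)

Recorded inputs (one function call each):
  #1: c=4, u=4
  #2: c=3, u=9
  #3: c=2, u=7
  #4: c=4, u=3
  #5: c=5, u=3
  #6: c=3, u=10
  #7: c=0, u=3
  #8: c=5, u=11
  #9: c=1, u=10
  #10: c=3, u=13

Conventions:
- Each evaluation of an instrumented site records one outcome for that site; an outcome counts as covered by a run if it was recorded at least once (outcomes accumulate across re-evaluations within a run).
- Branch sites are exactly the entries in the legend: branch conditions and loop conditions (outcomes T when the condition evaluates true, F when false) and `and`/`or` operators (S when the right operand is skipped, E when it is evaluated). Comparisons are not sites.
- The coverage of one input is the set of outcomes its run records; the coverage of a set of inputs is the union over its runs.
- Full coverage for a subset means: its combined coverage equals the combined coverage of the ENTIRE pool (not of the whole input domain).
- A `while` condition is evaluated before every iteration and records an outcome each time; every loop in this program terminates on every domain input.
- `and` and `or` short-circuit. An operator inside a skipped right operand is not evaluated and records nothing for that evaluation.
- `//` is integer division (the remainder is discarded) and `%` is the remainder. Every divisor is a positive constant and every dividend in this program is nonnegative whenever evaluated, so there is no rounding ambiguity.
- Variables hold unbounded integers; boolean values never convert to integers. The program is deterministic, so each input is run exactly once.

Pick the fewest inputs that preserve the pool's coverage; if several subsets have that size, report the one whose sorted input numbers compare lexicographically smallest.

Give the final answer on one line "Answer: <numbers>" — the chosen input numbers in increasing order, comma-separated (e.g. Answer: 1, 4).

test 1 (c=4, u=4) fires B2->S, B1->F, B3->F, B4->T, B5->T, B4->T, B5->T, B4->T, B5->T, B4->T, B5->T, B4->T, B5->T, B4->T, ...; hits B1=F, B2=S, B3=F, B4=T, B4=F, B5=T, B6=T, B7=S, B9=F
test 2 (c=3, u=9) fires B2->S, B1->F, B3->T, B3->F, B4->T, B5->T, B4->T, B5->T, B4->T, B5->T, B4->T, B5->T, B4->T, B5->T, ...; hits B1=F, B2=S, B3=T, B3=F, B4=T, B4=F, B5=T, B6=T, B7=S, B9=F
test 3 (c=2, u=7) fires B2->E, B1->T, B3->F, B4->T, B5->T, B4->T, B5->T, B4->T, B5->T, B4->T, B5->T, B4->T, B5->T, B4->T, ...; hits B1=T, B2=E, B3=F, B4=T, B4=F, B5=T, B6=T, B7=S, B9=F
test 4 (c=4, u=3) fires B2->E, B1->T, B3->F, B4->T, B5->T, B4->T, B5->T, B4->T, B5->T, B4->T, B5->T, B4->T, B5->T, B4->T, ...; hits B1=T, B2=E, B3=F, B4=T, B4=F, B5=T, B6=T, B7=S, B9=F
test 5 (c=5, u=3) fires B2->E, B1->T, B3->F, B4->T, B5->T, B4->T, B5->T, B4->T, B5->T, B4->T, B5->T, B4->T, B5->T, B4->T, ...; hits B1=T, B2=E, B3=F, B4=T, B4=F, B5=T, B6=T, B7=S, B9=T
test 6 (c=3, u=10) fires B2->E, B1->T, B3->F, B4->T, B5->T, B4->T, B5->T, B4->T, B5->T, B4->T, B5->T, B4->T, B5->T, B4->T, ...; hits B1=T, B2=E, B3=F, B4=T, B4=F, B5=T, B6=T, B7=S, B9=F
test 7 (c=0, u=3) fires B2->E, B1->T, B3->F, B4->T, B5->T, B4->T, B5->T, B4->T, B5->T, B4->T, B5->T, B4->T, B5->T, B4->T, ...; hits B1=T, B2=E, B3=F, B4=T, B4=F, B5=T, B6=T, B7=S, B9=F
test 8 (c=5, u=11) fires B2->E, B1->F, B3->T, B3->T, B3->F, B4->T, B5->T, B4->T, B5->T, B4->T, B5->T, B4->T, B5->T, B4->T, ...; hits B1=F, B2=E, B3=T, B3=F, B4=T, B4=F, B5=T, B6=F, B7=E, B8=F, B9=T
test 9 (c=1, u=10) fires B2->E, B1->T, B3->F, B4->T, B5->T, B4->T, B5->T, B4->T, B5->T, B4->T, B5->T, B4->T, B5->T, B4->T, ...; hits B1=T, B2=E, B3=F, B4=T, B4=F, B5=T, B6=T, B7=S, B9=F
test 10 (c=3, u=13) fires B2->S, B1->F, B3->T, B3->T, B3->T, B3->F, B4->T, B5->T, B4->T, B5->T, B4->T, B5->T, B4->T, B5->T, ...; hits B1=F, B2=S, B3=T, B3=F, B4=T, B4=F, B5=T, B6=T, B7=E, B9=F
pool-wide coverage (16 outcomes): B1=T, B1=F, B2=S, B2=E, B3=T, B3=F, B4=T, B4=F, B5=T, B6=T, B6=F, B7=S, B7=E, B8=F, B9=T, B9=F
every size-1 subset falls short of the 16 outcomes (best: 11/16)
every size-2 subset falls short of the 16 outcomes (best: 15/16)
size 3: inputs {1, 3, 8} cover all 16 outcomes, and no lexicographically smaller subset of this size does

Answer: 1, 3, 8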